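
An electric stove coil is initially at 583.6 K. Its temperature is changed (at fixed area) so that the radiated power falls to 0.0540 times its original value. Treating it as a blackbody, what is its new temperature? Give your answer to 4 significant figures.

P ∝ T⁴, so T₂/T₁ = (P₂/P₁)^(1/4) = (0.0540)^(1/4) = 0.482057.
T₂ = 583.6 × 0.482057 = 281.3 K.

T₂ ≈ 281.3 K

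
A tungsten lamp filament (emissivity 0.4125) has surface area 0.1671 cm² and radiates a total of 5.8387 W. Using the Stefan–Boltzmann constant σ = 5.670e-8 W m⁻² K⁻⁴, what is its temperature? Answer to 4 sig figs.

Area A = 0.1671 cm² = 1.671×10⁻⁵ m².
P = εσAT⁴ ⇒ T = (P/(εσA))^(1/4) = (5.8387/(0.4125×5.670×10⁻⁸×1.671×10⁻⁵))^(1/4) = 1966 K.

T ≈ 1966 K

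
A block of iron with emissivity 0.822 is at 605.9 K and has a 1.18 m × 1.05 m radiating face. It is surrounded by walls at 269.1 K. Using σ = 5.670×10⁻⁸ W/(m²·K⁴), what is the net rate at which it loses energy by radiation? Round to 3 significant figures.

Net loss ≈ 7.48×10³ W

Area A = 1.18 × 1.05 = 1.239 m².
Net radiated power P_net = εσA(T⁴ − T₀⁴) = 0.822×5.670×10⁻⁸×1.239×(605.9⁴ − 269.1⁴).
T⁴ − T₀⁴ = 1.34773×10¹¹ − 5.24390×10⁹ = 1.29529×10¹¹ K⁴, so P_net = 7.48×10³ W.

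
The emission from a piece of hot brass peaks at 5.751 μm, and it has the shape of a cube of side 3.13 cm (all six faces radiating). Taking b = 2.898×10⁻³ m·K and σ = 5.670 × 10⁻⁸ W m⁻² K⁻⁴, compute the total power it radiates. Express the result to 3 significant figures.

P ≈ 21.5 W

Wien's law: T = b/λ_max = 2.898×10⁻³/5.751×10⁻⁶ = 503.912 K.
Area A = 6s² = 6×(0.0313 m)² = 5.87814×10⁻³ m².
Then P = σAT⁴ = 5.670×10⁻⁸×5.87814×10⁻³×(503.912)⁴ = 21.5 W.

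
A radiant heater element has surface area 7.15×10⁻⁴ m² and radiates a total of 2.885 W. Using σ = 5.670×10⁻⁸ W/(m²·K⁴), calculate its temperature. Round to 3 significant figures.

T ≈ 516 K

Area A = 7.15×10⁻⁴ m².
P = σAT⁴ ⇒ T = (P/(σA))^(1/4) = (2.885/(5.670×10⁻⁸×7.15×10⁻⁴))^(1/4) = 516 K.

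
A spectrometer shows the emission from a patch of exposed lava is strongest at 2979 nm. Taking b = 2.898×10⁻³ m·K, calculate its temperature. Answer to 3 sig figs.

T ≈ 973 K

Wien's law gives T = b/λ_max = (2.898×10⁻³ m·K)/(2.979×10⁻⁶ m) = 973 K.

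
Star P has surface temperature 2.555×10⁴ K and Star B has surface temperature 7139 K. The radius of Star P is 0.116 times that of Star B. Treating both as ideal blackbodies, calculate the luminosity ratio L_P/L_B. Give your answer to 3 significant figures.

L ∝ R²T⁴, so L_P/L_B = (R_P/R_B)²(T_P/T_B)⁴ = (0.116)² × (2.555×10⁴/7139)⁴ = 0.013456 × 164.064 = 2.21.

L_P/L_B ≈ 2.21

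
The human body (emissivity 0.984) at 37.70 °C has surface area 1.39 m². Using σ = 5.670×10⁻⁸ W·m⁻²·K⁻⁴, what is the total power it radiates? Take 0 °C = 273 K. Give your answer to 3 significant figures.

T = 37.70 °C + 273 = 310.70 K.
Area A = 1.39 m².
P = εσAT⁴ = 0.984 × 5.670×10⁻⁸ × 1.39 × (310.70)⁴ = 723 W.

P ≈ 723 W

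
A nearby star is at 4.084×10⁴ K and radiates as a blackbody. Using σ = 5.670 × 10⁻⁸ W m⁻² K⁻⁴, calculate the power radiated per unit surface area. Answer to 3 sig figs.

Stefan–Boltzmann: I = σT⁴ = 5.670×10⁻⁸ × (4.084×10⁴)⁴ = 1.58×10¹¹ W/m².

I ≈ 1.58×10¹¹ W/m²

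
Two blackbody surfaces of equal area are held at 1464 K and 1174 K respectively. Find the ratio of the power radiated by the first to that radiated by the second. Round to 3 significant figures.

P₁/P₂ ≈ 2.42

With equal areas, P₁/P₂ = (T₁/T₂)⁴ = (1464/1174)⁴ = 2.42.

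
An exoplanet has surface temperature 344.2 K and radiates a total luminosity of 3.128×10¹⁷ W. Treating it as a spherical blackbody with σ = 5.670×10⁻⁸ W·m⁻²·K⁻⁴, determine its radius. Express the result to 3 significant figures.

R ≈ 5.59×10⁶ m

L = 4πR²σT⁴ ⇒ R = √(L/(4πσT⁴)).
σT⁴ = 795.841 W/m², so R = √(3.128×10¹⁷/(4π×795.841)) = 5.59×10⁶ m.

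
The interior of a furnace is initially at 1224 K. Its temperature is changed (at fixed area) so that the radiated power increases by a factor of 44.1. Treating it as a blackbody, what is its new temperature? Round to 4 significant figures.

T₂ ≈ 3154 K

P ∝ T⁴, so T₂/T₁ = (P₂/P₁)^(1/4) = (44.1)^(1/4) = 2.57697.
T₂ = 1224 × 2.57697 = 3154 K.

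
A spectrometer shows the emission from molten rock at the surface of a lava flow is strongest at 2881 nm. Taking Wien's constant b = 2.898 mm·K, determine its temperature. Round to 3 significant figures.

T ≈ 1.01×10³ K

Wien's law gives T = b/λ_max = (2.898×10⁻³ m·K)/(2.881×10⁻⁶ m) = 1.01×10³ K.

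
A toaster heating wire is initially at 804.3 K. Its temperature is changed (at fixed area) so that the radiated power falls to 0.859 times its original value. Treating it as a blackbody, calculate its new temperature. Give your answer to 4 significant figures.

T₂ ≈ 774.3 K

P ∝ T⁴, so T₂/T₁ = (P₂/P₁)^(1/4) = (0.859)^(1/4) = 0.962716.
T₂ = 804.3 × 0.962716 = 774.3 K.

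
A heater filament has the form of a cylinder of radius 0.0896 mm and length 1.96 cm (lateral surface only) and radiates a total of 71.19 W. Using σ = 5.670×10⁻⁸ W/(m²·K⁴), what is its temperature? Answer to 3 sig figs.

Lateral area A = 2πrL = 2π×8.96×10⁻⁵×0.0196 = 1.10343×10⁻⁵ m².
P = σAT⁴ ⇒ T = (P/(σA))^(1/4) = (71.19/(5.670×10⁻⁸×1.10343×10⁻⁵))^(1/4) = 3.27×10³ K.

T ≈ 3.27×10³ K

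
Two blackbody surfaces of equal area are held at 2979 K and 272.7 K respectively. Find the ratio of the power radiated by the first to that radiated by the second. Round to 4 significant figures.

With equal areas, P₁/P₂ = (T₁/T₂)⁴ = (2979/272.7)⁴ = 1.424×10⁴.

P₁/P₂ ≈ 1.424×10⁴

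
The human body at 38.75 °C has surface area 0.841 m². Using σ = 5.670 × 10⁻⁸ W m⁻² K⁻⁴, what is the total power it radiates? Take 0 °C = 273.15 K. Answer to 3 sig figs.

T = 38.75 °C + 273.15 = 311.90 K.
Area A = 0.841 m².
P = σAT⁴ = 5.670×10⁻⁸ × 0.841 × (311.90)⁴ = 451 W.

P ≈ 451 W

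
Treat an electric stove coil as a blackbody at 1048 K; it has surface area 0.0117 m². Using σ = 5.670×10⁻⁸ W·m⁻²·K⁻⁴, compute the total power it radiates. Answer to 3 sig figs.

P ≈ 800 W

Area A = 0.0117 m².
P = σAT⁴ = 5.670×10⁻⁸ × 0.0117 × (1048)⁴ = 800 W.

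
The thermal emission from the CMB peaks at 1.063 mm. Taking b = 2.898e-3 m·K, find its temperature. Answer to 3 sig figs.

T ≈ 2.73 K

Wien's law gives T = b/λ_max = (2.898×10⁻³ m·K)/(1.063×10⁻³ m) = 2.73 K.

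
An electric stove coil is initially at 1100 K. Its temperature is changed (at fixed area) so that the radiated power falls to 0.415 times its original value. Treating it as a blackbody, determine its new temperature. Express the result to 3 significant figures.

T₂ ≈ 883 K

P ∝ T⁴, so T₂/T₁ = (P₂/P₁)^(1/4) = (0.415)^(1/4) = 0.802624.
T₂ = 1100 × 0.802624 = 883 K.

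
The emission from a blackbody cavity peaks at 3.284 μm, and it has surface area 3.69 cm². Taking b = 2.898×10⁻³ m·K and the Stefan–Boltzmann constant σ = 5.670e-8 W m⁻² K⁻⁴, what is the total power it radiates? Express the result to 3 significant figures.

Wien's law: T = b/λ_max = 2.898×10⁻³/3.284×10⁻⁶ = 882.460 K.
Area A = 3.69 cm² = 3.69×10⁻⁴ m².
Then P = σAT⁴ = 5.670×10⁻⁸×3.69×10⁻⁴×(882.460)⁴ = 12.7 W.

P ≈ 12.7 W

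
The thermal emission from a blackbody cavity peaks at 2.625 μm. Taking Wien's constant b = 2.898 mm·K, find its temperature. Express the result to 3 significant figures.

T ≈ 1.10×10³ K

Wien's law gives T = b/λ_max = (2.898×10⁻³ m·K)/(2.625×10⁻⁶ m) = 1.10×10³ K.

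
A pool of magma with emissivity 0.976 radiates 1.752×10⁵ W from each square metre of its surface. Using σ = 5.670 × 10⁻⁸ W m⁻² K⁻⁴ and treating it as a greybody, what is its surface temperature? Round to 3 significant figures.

T ≈ 1.33×10³ K

I = εσT⁴, so T = (I/εσ)^(1/4) = (1.752×10⁵/(0.976×5.670×10⁻⁸))^(1/4) = 1.33×10³ K.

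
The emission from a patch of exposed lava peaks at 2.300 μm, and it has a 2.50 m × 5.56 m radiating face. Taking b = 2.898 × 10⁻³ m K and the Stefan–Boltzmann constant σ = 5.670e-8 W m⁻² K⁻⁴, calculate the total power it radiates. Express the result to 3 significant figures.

P ≈ 1.99×10⁶ W

Wien's law: T = b/λ_max = 2.898×10⁻³/2.300×10⁻⁶ = 1260.00 K.
Area A = 2.50 × 5.56 = 13.9 m².
Then P = σAT⁴ = 5.670×10⁻⁸×13.9×(1260.00)⁴ = 1.99×10⁶ W.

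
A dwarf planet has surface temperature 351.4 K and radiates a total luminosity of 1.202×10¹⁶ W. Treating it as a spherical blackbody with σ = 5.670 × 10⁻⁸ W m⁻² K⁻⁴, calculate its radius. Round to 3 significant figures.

R ≈ 1.05×10⁶ m

L = 4πR²σT⁴ ⇒ R = √(L/(4πσT⁴)).
σT⁴ = 864.550 W/m², so R = √(1.202×10¹⁶/(4π×864.550)) = 1.05×10⁶ m.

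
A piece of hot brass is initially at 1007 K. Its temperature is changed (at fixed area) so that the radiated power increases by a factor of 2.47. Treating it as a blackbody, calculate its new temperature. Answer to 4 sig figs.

P ∝ T⁴, so T₂/T₁ = (P₂/P₁)^(1/4) = (2.47)^(1/4) = 1.25364.
T₂ = 1007 × 1.25364 = 1262 K.

T₂ ≈ 1262 K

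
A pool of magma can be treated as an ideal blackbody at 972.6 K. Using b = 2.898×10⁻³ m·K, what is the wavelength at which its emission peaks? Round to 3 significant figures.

λ_max ≈ 2.98×10³ nm

Wien's displacement law: λ_max = b/T = (2.898×10⁻³ m·K)/(972.6 K) = 2.980×10⁻⁶ m.
That is 2.98×10³ nm, in the infrared range.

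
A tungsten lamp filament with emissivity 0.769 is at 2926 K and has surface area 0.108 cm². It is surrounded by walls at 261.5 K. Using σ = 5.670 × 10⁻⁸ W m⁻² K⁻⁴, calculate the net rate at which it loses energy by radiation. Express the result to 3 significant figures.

Area A = 0.108 cm² = 1.08×10⁻⁵ m².
Net radiated power P_net = εσA(T⁴ − T₀⁴) = 0.769×5.670×10⁻⁸×1.08×10⁻⁵×(2926⁴ − 261.5⁴).
T⁴ − T₀⁴ = 7.32989×10¹³ − 4.67613×10⁹ = 7.32942×10¹³ K⁴, so P_net = 34.5 W.

Net loss ≈ 34.5 W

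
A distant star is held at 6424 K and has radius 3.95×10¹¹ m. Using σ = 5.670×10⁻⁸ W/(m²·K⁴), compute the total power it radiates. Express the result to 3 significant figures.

P ≈ 1.89×10³² W

Surface area A = 4πR² = 4π(3.95×10¹¹ m)² = 1.96067×10²⁴ m².
P = σAT⁴ = 5.670×10⁻⁸ × 1.96067×10²⁴ × (6424)⁴ = 1.89×10³² W.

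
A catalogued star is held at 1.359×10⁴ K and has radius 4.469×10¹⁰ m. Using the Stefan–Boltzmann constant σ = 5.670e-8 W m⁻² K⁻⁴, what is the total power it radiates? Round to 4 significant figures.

Surface area A = 4πR² = 4π(4.469×10¹⁰ m)² = 2.50975×10²² m².
P = σAT⁴ = 5.670×10⁻⁸ × 2.50975×10²² × (1.359×10⁴)⁴ = 4.854×10³¹ W.

P ≈ 4.854×10³¹ W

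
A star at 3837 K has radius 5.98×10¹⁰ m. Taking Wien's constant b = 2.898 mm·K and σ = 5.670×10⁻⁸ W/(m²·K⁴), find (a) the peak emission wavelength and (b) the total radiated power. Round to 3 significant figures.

λ_max ≈ 755 nm; P ≈ 5.52×10²⁹ W

(a) λ_max = b/T = 2.898×10⁻³/3837 = 7.553×10⁻⁷ m = 755 nm.
Surface area A = 4πR² = 4π(5.98×10¹⁰ m)² = 4.49378×10²² m².
(b) P = σAT⁴ = 5.670×10⁻⁸×4.49378×10²²×(3837)⁴ = 5.52×10²⁹ W.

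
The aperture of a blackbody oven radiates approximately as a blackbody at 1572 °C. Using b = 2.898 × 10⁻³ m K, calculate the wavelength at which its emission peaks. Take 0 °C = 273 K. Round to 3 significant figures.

T = 1572 °C + 273 = 1845 K.
Wien's displacement law: λ_max = b/T = (2.898×10⁻³ m·K)/(1845 K) = 1.571×10⁻⁶ m.
That is 1.57×10³ nm, in the infrared range.

λ_max ≈ 1.57×10³ nm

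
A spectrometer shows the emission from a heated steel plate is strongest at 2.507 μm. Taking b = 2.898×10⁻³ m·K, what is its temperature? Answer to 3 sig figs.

T ≈ 1.16×10³ K

Wien's law gives T = b/λ_max = (2.898×10⁻³ m·K)/(2.507×10⁻⁶ m) = 1.16×10³ K.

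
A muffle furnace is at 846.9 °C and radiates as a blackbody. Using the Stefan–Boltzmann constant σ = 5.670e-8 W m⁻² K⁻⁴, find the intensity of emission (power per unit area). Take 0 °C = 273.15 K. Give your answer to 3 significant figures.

T = 846.9 °C + 273.15 = 1120.05 K.
Stefan–Boltzmann: I = σT⁴ = 5.670×10⁻⁸ × (1120.05)⁴ = 8.92×10⁴ W/m².

I ≈ 8.92×10⁴ W/m²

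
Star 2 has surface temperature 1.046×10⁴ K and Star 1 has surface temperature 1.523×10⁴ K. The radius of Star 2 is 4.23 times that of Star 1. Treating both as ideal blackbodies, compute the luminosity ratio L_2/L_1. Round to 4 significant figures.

L_2/L_1 ≈ 3.981

L ∝ R²T⁴, so L_2/L_1 = (R_2/R_1)²(T_2/T_1)⁴ = (4.23)² × (1.046×10⁴/1.523×10⁴)⁴ = 17.8929 × 0.222499 = 3.981.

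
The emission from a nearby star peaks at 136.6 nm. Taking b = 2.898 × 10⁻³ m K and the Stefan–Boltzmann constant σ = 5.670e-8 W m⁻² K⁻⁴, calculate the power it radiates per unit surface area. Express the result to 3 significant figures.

Wien's law: T = b/λ_max = 2.898×10⁻³/1.366×10⁻⁷ = 21215.2 K.
Then I = σT⁴ = 5.670×10⁻⁸×(21215.2)⁴ = 1.15×10¹⁰ W/m².

I ≈ 1.15×10¹⁰ W/m²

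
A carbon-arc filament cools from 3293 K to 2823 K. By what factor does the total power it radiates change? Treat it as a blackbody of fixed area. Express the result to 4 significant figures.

P₂/P₁ ≈ 0.5401

P ∝ T⁴, so P₂/P₁ = (T₂/T₁)⁴ = (2823/3293)⁴ = (0.857273)⁴ = 0.5401.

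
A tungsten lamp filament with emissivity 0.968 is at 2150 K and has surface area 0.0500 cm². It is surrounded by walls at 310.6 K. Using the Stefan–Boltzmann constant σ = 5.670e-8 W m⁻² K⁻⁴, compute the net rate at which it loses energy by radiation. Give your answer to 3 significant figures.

Area A = 0.0500 cm² = 5.00×10⁻⁶ m².
Net radiated power P_net = εσA(T⁴ − T₀⁴) = 0.968×5.670×10⁻⁸×5.00×10⁻⁶×(2150⁴ − 310.6⁴).
T⁴ − T₀⁴ = 2.13675×10¹³ − 9.30692×10⁹ = 2.13582×10¹³ K⁴, so P_net = 5.86 W.

Net loss ≈ 5.86 W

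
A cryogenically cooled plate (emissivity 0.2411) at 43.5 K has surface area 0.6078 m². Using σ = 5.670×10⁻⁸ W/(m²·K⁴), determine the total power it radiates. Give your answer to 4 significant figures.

Area A = 0.6078 m².
P = εσAT⁴ = 0.2411 × 5.670×10⁻⁸ × 0.6078 × (43.5)⁴ = 0.02975 W.

P ≈ 0.02975 W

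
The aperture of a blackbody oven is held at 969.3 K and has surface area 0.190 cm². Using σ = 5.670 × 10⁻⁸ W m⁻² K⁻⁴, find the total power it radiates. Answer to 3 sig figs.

Area A = 0.190 cm² = 1.90×10⁻⁵ m².
P = σAT⁴ = 5.670×10⁻⁸ × 1.90×10⁻⁵ × (969.3)⁴ = 0.951 W.

P ≈ 0.951 W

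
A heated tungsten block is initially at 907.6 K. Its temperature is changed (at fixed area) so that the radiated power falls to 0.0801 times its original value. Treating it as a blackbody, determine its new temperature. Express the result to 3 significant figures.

P ∝ T⁴, so T₂/T₁ = (P₂/P₁)^(1/4) = (0.0801)^(1/4) = 0.531996.
T₂ = 907.6 × 0.531996 = 483 K.

T₂ ≈ 483 K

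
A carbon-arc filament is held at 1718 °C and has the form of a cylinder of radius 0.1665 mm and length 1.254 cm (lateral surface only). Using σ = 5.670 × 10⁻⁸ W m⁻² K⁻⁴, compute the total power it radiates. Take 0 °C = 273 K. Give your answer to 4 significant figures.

P ≈ 11.69 W

T = 1718 °C + 273 = 1991 K.
Lateral area A = 2πrL = 2π×1.665×10⁻⁴×0.01254 = 1.31187×10⁻⁵ m².
P = σAT⁴ = 5.670×10⁻⁸ × 1.31187×10⁻⁵ × (1991)⁴ = 11.69 W.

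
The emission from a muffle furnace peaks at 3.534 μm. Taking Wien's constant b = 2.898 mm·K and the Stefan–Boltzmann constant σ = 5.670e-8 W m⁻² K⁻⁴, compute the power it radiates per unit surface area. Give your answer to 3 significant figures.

Wien's law: T = b/λ_max = 2.898×10⁻³/3.534×10⁻⁶ = 820.034 K.
Then I = σT⁴ = 5.670×10⁻⁸×(820.034)⁴ = 2.56×10⁴ W/m².

I ≈ 2.56×10⁴ W/m²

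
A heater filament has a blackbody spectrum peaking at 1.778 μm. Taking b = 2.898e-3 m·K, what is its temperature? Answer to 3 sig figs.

Wien's law gives T = b/λ_max = (2.898×10⁻³ m·K)/(1.778×10⁻⁶ m) = 1.63×10³ K.

T ≈ 1.63×10³ K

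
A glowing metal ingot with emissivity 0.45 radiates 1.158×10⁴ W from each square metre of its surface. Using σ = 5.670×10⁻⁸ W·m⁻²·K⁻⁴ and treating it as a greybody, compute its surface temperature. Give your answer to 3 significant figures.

I = εσT⁴, so T = (I/εσ)^(1/4) = (1.158×10⁴/(0.45×5.670×10⁻⁸))^(1/4) = 821 K.

T ≈ 821 K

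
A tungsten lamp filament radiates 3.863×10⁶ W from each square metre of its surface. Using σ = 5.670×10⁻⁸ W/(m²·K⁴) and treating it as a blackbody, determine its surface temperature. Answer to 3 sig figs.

T ≈ 2.87×10³ K

I = σT⁴, so T = (I/σ)^(1/4) = (3.863×10⁶/(5.670×10⁻⁸))^(1/4) = 2.87×10³ K.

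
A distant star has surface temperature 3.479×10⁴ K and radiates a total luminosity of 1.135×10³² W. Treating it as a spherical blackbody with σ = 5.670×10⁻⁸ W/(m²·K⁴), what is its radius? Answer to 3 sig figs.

L = 4πR²σT⁴ ⇒ R = √(L/(4πσT⁴)).
σT⁴ = 8.30617×10¹⁰ W/m², so R = √(1.135×10³²/(4π×8.30617×10¹⁰)) = 1.04×10¹⁰ m.

R ≈ 1.04×10¹⁰ m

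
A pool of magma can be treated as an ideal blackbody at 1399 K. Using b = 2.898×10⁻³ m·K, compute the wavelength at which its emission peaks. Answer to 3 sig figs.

λ_max ≈ 2.07×10³ nm

Wien's displacement law: λ_max = b/T = (2.898×10⁻³ m·K)/(1399 K) = 2.071×10⁻⁶ m.
That is 2.07×10³ nm, in the infrared range.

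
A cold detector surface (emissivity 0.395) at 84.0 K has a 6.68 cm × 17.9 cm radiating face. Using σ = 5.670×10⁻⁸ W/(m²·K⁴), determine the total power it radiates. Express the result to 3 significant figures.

Area A = 0.0668 × 0.179 = 0.0119572 m².
P = εσAT⁴ = 0.395 × 5.670×10⁻⁸ × 0.0119572 × (84.0)⁴ = 0.0133 W.

P ≈ 0.0133 W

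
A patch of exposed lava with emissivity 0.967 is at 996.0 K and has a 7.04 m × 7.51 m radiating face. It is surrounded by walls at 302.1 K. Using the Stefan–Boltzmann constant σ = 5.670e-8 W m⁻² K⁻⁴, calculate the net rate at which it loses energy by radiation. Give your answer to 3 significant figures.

Area A = 7.04 × 7.51 = 52.8704 m².
Net radiated power P_net = εσA(T⁴ − T₀⁴) = 0.967×5.670×10⁻⁸×52.8704×(996.0⁴ − 302.1⁴).
T⁴ − T₀⁴ = 9.84096×10¹¹ − 8.32919×10⁹ = 9.75767×10¹¹ K⁴, so P_net = 2.83×10⁶ W.

Net loss ≈ 2.83×10⁶ W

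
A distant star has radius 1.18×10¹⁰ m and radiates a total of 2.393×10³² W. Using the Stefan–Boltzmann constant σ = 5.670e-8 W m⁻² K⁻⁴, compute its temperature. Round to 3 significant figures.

T ≈ 3.94×10⁴ K

Surface area A = 4πR² = 4π(1.18×10¹⁰ m)² = 1.74974×10²¹ m².
P = σAT⁴ ⇒ T = (P/(σA))^(1/4) = (2.393×10³²/(5.670×10⁻⁸×1.74974×10²¹))^(1/4) = 3.94×10⁴ K.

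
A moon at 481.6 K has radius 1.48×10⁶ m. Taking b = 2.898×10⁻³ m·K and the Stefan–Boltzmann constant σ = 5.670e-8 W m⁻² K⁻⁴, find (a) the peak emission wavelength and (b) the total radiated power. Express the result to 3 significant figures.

(a) λ_max = b/T = 2.898×10⁻³/481.6 = 6.017×10⁻⁶ m = 6.02 μm.
Surface area A = 4πR² = 4π(1.48×10⁶ m)² = 2.75254×10¹³ m².
(b) P = σAT⁴ = 5.670×10⁻⁸×2.75254×10¹³×(481.6)⁴ = 8.40×10¹⁶ W.

λ_max ≈ 6.02 μm; P ≈ 8.40×10¹⁶ W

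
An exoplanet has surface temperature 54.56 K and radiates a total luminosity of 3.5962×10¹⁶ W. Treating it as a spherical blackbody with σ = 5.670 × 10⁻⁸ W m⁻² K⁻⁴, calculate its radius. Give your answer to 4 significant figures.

L = 4πR²σT⁴ ⇒ R = √(L/(4πσT⁴)).
σT⁴ = 0.502436 W/m², so R = √(3.5962×10¹⁶/(4π×0.502436)) = 7.547×10⁷ m.

R ≈ 7.547×10⁷ m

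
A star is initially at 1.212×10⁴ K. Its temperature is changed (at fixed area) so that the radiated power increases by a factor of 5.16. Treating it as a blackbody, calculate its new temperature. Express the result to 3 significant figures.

P ∝ T⁴, so T₂/T₁ = (P₂/P₁)^(1/4) = (5.16)^(1/4) = 1.50717.
T₂ = 1.212×10⁴ × 1.50717 = 1.83×10⁴ K.

T₂ ≈ 1.83×10⁴ K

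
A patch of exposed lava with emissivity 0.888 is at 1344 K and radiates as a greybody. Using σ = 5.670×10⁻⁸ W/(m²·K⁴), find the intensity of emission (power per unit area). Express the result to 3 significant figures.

Stefan–Boltzmann: I = εσT⁴ = 0.888 × 5.670×10⁻⁸ × (1344)⁴ = 1.64×10⁵ W/m².

I ≈ 1.64×10⁵ W/m²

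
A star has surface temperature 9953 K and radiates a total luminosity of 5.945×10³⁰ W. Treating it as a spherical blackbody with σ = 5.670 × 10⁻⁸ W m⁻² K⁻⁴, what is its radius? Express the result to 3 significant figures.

R ≈ 2.92×10¹⁰ m

L = 4πR²σT⁴ ⇒ R = √(L/(4πσT⁴)).
σT⁴ = 5.56415×10⁸ W/m², so R = √(5.945×10³⁰/(4π×5.56415×10⁸)) = 2.92×10¹⁰ m.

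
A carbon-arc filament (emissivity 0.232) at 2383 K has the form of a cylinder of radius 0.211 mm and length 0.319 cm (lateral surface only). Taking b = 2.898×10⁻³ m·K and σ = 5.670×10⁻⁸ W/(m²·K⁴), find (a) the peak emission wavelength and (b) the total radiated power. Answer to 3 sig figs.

(a) λ_max = b/T = 2.898×10⁻³/2383 = 1.216×10⁻⁶ m = 1.22×10³ nm.
Lateral area A = 2πrL = 2π×2.11×10⁻⁴×3.19×10⁻³ = 4.22915×10⁻⁶ m².
(b) P = εσAT⁴ = 0.232×5.670×10⁻⁸×4.22915×10⁻⁶×(2383)⁴ = 1.79 W.

λ_max ≈ 1.22×10³ nm; P ≈ 1.79 W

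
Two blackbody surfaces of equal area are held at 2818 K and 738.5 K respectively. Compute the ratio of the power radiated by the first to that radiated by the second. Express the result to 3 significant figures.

With equal areas, P₁/P₂ = (T₁/T₂)⁴ = (2818/738.5)⁴ = 212.

P₁/P₂ ≈ 212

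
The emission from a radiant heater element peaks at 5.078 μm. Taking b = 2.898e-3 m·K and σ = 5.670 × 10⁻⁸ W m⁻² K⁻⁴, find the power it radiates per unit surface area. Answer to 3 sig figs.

I ≈ 6.01×10³ W/m²

Wien's law: T = b/λ_max = 2.898×10⁻³/5.078×10⁻⁶ = 570.697 K.
Then I = σT⁴ = 5.670×10⁻⁸×(570.697)⁴ = 6.01×10³ W/m².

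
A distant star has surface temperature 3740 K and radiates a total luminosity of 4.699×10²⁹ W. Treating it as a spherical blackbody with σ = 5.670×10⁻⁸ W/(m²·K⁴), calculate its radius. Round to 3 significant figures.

R ≈ 5.81×10¹⁰ m

L = 4πR²σT⁴ ⇒ R = √(L/(4πσT⁴)).
σT⁴ = 1.10935×10⁷ W/m², so R = √(4.699×10²⁹/(4π×1.10935×10⁷)) = 5.81×10¹⁰ m.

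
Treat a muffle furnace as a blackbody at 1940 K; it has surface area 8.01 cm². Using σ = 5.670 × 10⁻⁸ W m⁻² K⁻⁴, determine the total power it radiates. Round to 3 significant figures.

Area A = 8.01 cm² = 8.01×10⁻⁴ m².
P = σAT⁴ = 5.670×10⁻⁸ × 8.01×10⁻⁴ × (1940)⁴ = 643 W.

P ≈ 643 W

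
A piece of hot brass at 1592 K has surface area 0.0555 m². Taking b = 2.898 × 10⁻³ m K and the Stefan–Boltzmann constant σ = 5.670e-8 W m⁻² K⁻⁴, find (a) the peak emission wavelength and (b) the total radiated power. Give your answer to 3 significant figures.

λ_max ≈ 1.82 μm; P ≈ 2.02×10⁴ W

(a) λ_max = b/T = 2.898×10⁻³/1592 = 1.820×10⁻⁶ m = 1.82 μm.
Area A = 0.0555 m².
(b) P = σAT⁴ = 5.670×10⁻⁸×0.0555×(1592)⁴ = 2.02×10⁴ W.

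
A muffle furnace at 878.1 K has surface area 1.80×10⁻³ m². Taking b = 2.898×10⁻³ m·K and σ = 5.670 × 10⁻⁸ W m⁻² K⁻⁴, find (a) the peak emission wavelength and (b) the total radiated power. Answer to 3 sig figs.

λ_max ≈ 3.30 μm; P ≈ 60.7 W

(a) λ_max = b/T = 2.898×10⁻³/878.1 = 3.300×10⁻⁶ m = 3.30 μm.
Area A = 1.80×10⁻³ m².
(b) P = σAT⁴ = 5.670×10⁻⁸×1.80×10⁻³×(878.1)⁴ = 60.7 W.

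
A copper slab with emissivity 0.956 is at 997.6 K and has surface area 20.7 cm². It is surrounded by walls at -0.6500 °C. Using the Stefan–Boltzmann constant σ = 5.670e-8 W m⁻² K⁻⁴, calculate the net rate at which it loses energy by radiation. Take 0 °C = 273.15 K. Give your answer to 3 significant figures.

Net loss ≈ 111 W

Surroundings: T = -0.6500 °C + 273.15 = 272.5000 K.
Area A = 20.7 cm² = 2.07×10⁻³ m².
Net radiated power P_net = εσA(T⁴ − T₀⁴) = 0.956×5.670×10⁻⁸×2.07×10⁻³×(997.6⁴ − 272.5000⁴).
T⁴ − T₀⁴ = 9.90435×10¹¹ − 5.51399×10⁹ = 9.84921×10¹¹ K⁴, so P_net = 111 W.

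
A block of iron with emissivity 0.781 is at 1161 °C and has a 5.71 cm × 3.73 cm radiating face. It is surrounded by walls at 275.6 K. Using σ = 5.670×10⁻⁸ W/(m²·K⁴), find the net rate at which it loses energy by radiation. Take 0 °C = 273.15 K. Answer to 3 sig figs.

T = 1161 °C + 273.15 = 1434.15 K.
Area A = 0.0571 × 0.0373 = 2.12983×10⁻³ m².
Net radiated power P_net = εσA(T⁴ − T₀⁴) = 0.781×5.670×10⁻⁸×2.12983×10⁻³×(1434.15⁴ − 275.6⁴).
T⁴ − T₀⁴ = 4.23037×10¹² − 5.76922×10⁹ = 4.22460×10¹² K⁴, so P_net = 398 W.

Net loss ≈ 398 W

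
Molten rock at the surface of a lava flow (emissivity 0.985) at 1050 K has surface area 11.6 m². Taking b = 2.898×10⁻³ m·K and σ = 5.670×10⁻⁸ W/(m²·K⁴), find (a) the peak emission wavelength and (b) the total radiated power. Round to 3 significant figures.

(a) λ_max = b/T = 2.898×10⁻³/1050 = 2.760×10⁻⁶ m = 2.76×10³ nm.
Area A = 11.6 m².
(b) P = εσAT⁴ = 0.985×5.670×10⁻⁸×11.6×(1050)⁴ = 7.87×10⁵ W.

λ_max ≈ 2.76×10³ nm; P ≈ 7.87×10⁵ W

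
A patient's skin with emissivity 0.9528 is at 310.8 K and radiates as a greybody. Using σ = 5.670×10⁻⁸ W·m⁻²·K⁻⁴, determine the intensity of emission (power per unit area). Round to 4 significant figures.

Stefan–Boltzmann: I = εσT⁴ = 0.9528 × 5.670×10⁻⁸ × (310.8)⁴ = 504.1 W/m².

I ≈ 504.1 W/m²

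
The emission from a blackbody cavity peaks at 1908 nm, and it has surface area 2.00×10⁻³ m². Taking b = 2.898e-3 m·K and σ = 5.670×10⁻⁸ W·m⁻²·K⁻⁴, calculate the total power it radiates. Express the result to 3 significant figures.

Wien's law: T = b/λ_max = 2.898×10⁻³/1.908×10⁻⁶ = 1518.87 K.
Area A = 2.00×10⁻³ m².
Then P = σAT⁴ = 5.670×10⁻⁸×2.00×10⁻³×(1518.87)⁴ = 604 W.

P ≈ 604 W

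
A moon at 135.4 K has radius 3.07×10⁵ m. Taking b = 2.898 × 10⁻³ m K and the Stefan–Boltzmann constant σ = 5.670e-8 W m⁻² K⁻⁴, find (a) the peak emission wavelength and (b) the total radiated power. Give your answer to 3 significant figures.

(a) λ_max = b/T = 2.898×10⁻³/135.4 = 2.140×10⁻⁵ m = 21.4 μm.
Surface area A = 4πR² = 4π(3.07×10⁵ m)² = 1.18437×10¹² m².
(b) P = σAT⁴ = 5.670×10⁻⁸×1.18437×10¹²×(135.4)⁴ = 2.26×10¹³ W.

λ_max ≈ 21.4 μm; P ≈ 2.26×10¹³ W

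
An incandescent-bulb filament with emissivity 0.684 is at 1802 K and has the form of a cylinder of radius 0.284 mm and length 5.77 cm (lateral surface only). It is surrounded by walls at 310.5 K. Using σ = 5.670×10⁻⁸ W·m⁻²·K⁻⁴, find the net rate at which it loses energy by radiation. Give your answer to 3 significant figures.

Net loss ≈ 42.1 W

Lateral area A = 2πrL = 2π×2.84×10⁻⁴×0.0577 = 1.02961×10⁻⁴ m².
Net radiated power P_net = εσA(T⁴ − T₀⁴) = 0.684×5.670×10⁻⁸×1.02961×10⁻⁴×(1802⁴ − 310.5⁴).
T⁴ − T₀⁴ = 1.05443×10¹³ − 9.29494×10⁹ = 1.05350×10¹³ K⁴, so P_net = 42.1 W.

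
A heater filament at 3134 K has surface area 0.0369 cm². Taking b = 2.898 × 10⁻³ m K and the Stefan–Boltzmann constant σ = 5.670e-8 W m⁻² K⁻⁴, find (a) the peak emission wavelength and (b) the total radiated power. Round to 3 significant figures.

λ_max ≈ 925 nm; P ≈ 20.2 W

(a) λ_max = b/T = 2.898×10⁻³/3134 = 9.247×10⁻⁷ m = 925 nm.
Area A = 0.0369 cm² = 3.69×10⁻⁶ m².
(b) P = σAT⁴ = 5.670×10⁻⁸×3.69×10⁻⁶×(3134)⁴ = 20.2 W.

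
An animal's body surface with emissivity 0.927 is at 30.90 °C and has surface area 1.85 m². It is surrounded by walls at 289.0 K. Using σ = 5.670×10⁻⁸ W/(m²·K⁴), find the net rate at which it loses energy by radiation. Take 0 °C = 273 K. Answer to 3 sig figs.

Net loss ≈ 151 W

T = 30.90 °C + 273 = 303.90 K.
Area A = 1.85 m².
Net radiated power P_net = εσA(T⁴ − T₀⁴) = 0.927×5.670×10⁻⁸×1.85×(303.90⁴ − 289.0⁴).
T⁴ − T₀⁴ = 8.52948×10⁹ − 6.97576×10⁹ = 1.55372×10⁹ K⁴, so P_net = 151 W.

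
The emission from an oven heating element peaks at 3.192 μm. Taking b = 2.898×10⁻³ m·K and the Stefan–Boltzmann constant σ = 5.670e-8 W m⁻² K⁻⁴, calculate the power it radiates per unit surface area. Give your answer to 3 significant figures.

Wien's law: T = b/λ_max = 2.898×10⁻³/3.192×10⁻⁶ = 907.895 K.
Then I = σT⁴ = 5.670×10⁻⁸×(907.895)⁴ = 3.85×10⁴ W/m².

I ≈ 3.85×10⁴ W/m²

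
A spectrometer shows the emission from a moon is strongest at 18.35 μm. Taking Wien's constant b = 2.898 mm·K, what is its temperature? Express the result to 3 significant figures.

Wien's law gives T = b/λ_max = (2.898×10⁻³ m·K)/(1.835×10⁻⁵ m) = 158 K.

T ≈ 158 K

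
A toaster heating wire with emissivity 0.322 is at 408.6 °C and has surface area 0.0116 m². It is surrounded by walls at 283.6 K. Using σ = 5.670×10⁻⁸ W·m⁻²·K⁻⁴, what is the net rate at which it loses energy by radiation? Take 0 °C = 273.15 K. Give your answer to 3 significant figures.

Net loss ≈ 44.4 W

T = 408.6 °C + 273.15 = 681.75 K.
Area A = 0.0116 m².
Net radiated power P_net = εσA(T⁴ − T₀⁴) = 0.322×5.670×10⁻⁸×0.0116×(681.75⁴ − 283.6⁴).
T⁴ − T₀⁴ = 2.16023×10¹¹ − 6.46882×10⁹ = 2.09554×10¹¹ K⁴, so P_net = 44.4 W.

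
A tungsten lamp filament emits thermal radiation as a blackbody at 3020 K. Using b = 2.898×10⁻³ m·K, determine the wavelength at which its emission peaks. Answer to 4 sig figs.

Wien's displacement law: λ_max = b/T = (2.898×10⁻³ m·K)/(3020 K) = 9.5960×10⁻⁷ m.
That is 0.9596 μm, in the infrared range.

λ_max ≈ 0.9596 μm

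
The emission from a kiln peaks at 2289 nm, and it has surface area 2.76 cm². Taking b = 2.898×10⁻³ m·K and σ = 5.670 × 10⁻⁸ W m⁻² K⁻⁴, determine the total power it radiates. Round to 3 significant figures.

Wien's law: T = b/λ_max = 2.898×10⁻³/2.289×10⁻⁶ = 1266.06 K.
Area A = 2.76 cm² = 2.76×10⁻⁴ m².
Then P = σAT⁴ = 5.670×10⁻⁸×2.76×10⁻⁴×(1266.06)⁴ = 40.2 W.

P ≈ 40.2 W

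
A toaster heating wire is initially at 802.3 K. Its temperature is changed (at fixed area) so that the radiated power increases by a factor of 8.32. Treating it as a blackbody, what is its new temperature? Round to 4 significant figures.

T₂ ≈ 1363 K

P ∝ T⁴, so T₂/T₁ = (P₂/P₁)^(1/4) = (8.32)^(1/4) = 1.69836.
T₂ = 802.3 × 1.69836 = 1363 K.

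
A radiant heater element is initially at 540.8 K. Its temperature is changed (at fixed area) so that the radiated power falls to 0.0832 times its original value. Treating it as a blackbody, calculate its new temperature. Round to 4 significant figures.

T₂ ≈ 290.4 K

P ∝ T⁴, so T₂/T₁ = (P₂/P₁)^(1/4) = (0.0832)^(1/4) = 0.537070.
T₂ = 540.8 × 0.537070 = 290.4 K.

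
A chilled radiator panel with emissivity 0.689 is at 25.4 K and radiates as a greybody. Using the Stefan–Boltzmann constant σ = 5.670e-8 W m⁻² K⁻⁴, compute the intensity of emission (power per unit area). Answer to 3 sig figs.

I ≈ 0.0163 W/m²

Stefan–Boltzmann: I = εσT⁴ = 0.689 × 5.670×10⁻⁸ × (25.4)⁴ = 0.0163 W/m².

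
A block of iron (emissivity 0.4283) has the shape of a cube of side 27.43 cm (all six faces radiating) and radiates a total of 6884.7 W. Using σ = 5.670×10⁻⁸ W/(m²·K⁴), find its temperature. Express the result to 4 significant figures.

T ≈ 890.2 K

Area A = 6s² = 6×(0.2743 m)² = 0.451443 m².
P = εσAT⁴ ⇒ T = (P/(εσA))^(1/4) = (6884.7/(0.4283×5.670×10⁻⁸×0.451443))^(1/4) = 890.2 K.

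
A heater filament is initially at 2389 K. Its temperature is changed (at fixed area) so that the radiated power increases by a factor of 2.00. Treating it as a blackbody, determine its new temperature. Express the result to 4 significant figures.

P ∝ T⁴, so T₂/T₁ = (P₂/P₁)^(1/4) = (2.00)^(1/4) = 1.18921.
T₂ = 2389 × 1.18921 = 2841 K.

T₂ ≈ 2841 K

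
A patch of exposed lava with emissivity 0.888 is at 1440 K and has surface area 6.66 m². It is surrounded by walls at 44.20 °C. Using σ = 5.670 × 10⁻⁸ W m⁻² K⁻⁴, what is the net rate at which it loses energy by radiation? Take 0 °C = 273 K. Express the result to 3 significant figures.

Surroundings: T = 44.20 °C + 273 = 317.20 K.
Area A = 6.66 m².
Net radiated power P_net = εσA(T⁴ − T₀⁴) = 0.888×5.670×10⁻⁸×6.66×(1440⁴ − 317.20⁴).
T⁴ − T₀⁴ = 4.29982×10¹² − 1.01235×10¹⁰ = 4.28970×10¹² K⁴, so P_net = 1.44×10⁶ W.

Net loss ≈ 1.44×10⁶ W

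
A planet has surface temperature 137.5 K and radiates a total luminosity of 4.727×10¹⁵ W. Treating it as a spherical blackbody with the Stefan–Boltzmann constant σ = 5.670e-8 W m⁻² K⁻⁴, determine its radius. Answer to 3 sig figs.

L = 4πR²σT⁴ ⇒ R = √(L/(4πσT⁴)).
σT⁴ = 20.2672 W/m², so R = √(4.727×10¹⁵/(4π×20.2672)) = 4.31×10⁶ m.

R ≈ 4.31×10⁶ m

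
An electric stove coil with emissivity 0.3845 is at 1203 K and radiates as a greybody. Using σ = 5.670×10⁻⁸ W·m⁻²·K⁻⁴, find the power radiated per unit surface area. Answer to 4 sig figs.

Stefan–Boltzmann: I = εσT⁴ = 0.3845 × 5.670×10⁻⁸ × (1203)⁴ = 4.566×10⁴ W/m².

I ≈ 4.566×10⁴ W/m²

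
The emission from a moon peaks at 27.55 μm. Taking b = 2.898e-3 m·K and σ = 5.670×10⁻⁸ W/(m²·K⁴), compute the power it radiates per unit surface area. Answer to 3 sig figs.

Wien's law: T = b/λ_max = 2.898×10⁻³/2.755×10⁻⁵ = 105.191 K.
Then I = σT⁴ = 5.670×10⁻⁸×(105.191)⁴ = 6.94 W/m².

I ≈ 6.94 W/m²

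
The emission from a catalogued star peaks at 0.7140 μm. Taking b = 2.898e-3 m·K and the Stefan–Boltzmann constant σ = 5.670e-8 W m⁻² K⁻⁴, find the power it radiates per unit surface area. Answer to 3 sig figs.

Wien's law: T = b/λ_max = 2.898×10⁻³/7.140×10⁻⁷ = 4058.82 K.
Then I = σT⁴ = 5.670×10⁻⁸×(4058.82)⁴ = 1.54×10⁷ W/m².

I ≈ 1.54×10⁷ W/m²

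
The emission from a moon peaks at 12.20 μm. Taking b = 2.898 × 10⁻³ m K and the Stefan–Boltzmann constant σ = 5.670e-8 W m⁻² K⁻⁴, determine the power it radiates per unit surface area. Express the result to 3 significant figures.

I ≈ 181 W/m²

Wien's law: T = b/λ_max = 2.898×10⁻³/1.220×10⁻⁵ = 237.541 K.
Then I = σT⁴ = 5.670×10⁻⁸×(237.541)⁴ = 181 W/m².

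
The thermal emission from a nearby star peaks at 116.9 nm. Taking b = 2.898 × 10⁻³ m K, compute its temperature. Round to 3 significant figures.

T ≈ 2.48×10⁴ K

Wien's law gives T = b/λ_max = (2.898×10⁻³ m·K)/(1.169×10⁻⁷ m) = 2.48×10⁴ K.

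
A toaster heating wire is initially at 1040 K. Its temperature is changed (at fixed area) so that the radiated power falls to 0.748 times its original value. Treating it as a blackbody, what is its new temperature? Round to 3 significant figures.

T₂ ≈ 967 K

P ∝ T⁴, so T₂/T₁ = (P₂/P₁)^(1/4) = (0.748)^(1/4) = 0.929984.
T₂ = 1040 × 0.929984 = 967 K.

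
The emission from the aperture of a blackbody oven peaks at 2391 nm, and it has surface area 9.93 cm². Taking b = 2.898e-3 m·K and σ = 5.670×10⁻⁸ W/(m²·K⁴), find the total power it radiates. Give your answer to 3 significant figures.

P ≈ 122 W

Wien's law: T = b/λ_max = 2.898×10⁻³/2.391×10⁻⁶ = 1212.05 K.
Area A = 9.93 cm² = 9.93×10⁻⁴ m².
Then P = σAT⁴ = 5.670×10⁻⁸×9.93×10⁻⁴×(1212.05)⁴ = 122 W.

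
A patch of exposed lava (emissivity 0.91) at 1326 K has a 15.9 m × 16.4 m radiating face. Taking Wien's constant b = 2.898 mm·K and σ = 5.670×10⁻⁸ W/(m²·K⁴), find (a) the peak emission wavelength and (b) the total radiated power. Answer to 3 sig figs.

(a) λ_max = b/T = 2.898×10⁻³/1326 = 2.186×10⁻⁶ m = 2.19×10³ nm.
Area A = 15.9 × 16.4 = 260.76 m².
(b) P = εσAT⁴ = 0.91×5.670×10⁻⁸×260.76×(1326)⁴ = 4.16×10⁷ W.

λ_max ≈ 2.19×10³ nm; P ≈ 4.16×10⁷ W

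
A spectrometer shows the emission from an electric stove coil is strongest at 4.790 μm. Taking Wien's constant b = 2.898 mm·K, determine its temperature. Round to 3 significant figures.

T ≈ 605 K

Wien's law gives T = b/λ_max = (2.898×10⁻³ m·K)/(4.790×10⁻⁶ m) = 605 K.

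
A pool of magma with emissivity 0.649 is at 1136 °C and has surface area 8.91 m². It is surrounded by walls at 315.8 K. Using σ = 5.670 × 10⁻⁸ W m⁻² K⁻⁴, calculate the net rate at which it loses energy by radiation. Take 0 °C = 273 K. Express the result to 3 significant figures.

T = 1136 °C + 273 = 1409 K.
Area A = 8.91 m².
Net radiated power P_net = εσA(T⁴ − T₀⁴) = 0.649×5.670×10⁻⁸×8.91×(1409⁴ − 315.8⁴).
T⁴ − T₀⁴ = 3.94134×10¹² − 9.94600×10⁹ = 3.93139×10¹² K⁴, so P_net = 1.29×10⁶ W.

Net loss ≈ 1.29×10⁶ W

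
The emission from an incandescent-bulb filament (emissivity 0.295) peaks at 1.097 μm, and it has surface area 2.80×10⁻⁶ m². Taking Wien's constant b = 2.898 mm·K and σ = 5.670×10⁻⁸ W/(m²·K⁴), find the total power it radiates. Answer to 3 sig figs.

Wien's law: T = b/λ_max = 2.898×10⁻³/1.097×10⁻⁶ = 2641.75 K.
Area A = 2.80×10⁻⁶ m².
Then P = εσAT⁴ = 0.295×5.670×10⁻⁸×2.80×10⁻⁶×(2641.75)⁴ = 2.28 W.

P ≈ 2.28 W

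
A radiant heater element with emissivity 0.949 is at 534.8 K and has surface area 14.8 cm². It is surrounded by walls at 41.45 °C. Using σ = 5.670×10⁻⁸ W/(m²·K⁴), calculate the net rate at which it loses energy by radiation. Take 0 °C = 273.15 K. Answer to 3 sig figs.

Surroundings: T = 41.45 °C + 273.15 = 314.60 K.
Area A = 14.8 cm² = 1.48×10⁻³ m².
Net radiated power P_net = εσA(T⁴ − T₀⁴) = 0.949×5.670×10⁻⁸×1.48×10⁻³×(534.8⁴ − 314.60⁴).
T⁴ − T₀⁴ = 8.18023×10¹⁰ − 9.79569×10⁹ = 7.20066×10¹⁰ K⁴, so P_net = 5.73 W.

Net loss ≈ 5.73 W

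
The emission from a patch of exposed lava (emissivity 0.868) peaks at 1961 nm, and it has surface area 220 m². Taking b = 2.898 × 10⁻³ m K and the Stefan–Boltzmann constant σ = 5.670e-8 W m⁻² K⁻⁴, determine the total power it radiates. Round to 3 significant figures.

P ≈ 5.16×10⁷ W

Wien's law: T = b/λ_max = 2.898×10⁻³/1.961×10⁻⁶ = 1477.82 K.
Area A = 220 m².
Then P = εσAT⁴ = 0.868×5.670×10⁻⁸×220×(1477.82)⁴ = 5.16×10⁷ W.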